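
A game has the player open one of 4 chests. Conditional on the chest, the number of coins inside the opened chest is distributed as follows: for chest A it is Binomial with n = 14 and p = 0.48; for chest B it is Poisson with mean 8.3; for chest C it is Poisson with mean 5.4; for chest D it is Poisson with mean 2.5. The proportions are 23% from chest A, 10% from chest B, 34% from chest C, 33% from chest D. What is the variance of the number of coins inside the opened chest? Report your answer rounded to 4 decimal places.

8.1797

Per component, A: μ=6.72, E[X²]=48.6528; B: μ=8.3, E[X²]=77.19; C: μ=5.4, E[X²]=34.56; D: μ=2.5, E[X²]=8.75.
E[X] = 0.23·6.72 + 0.1·8.3 + 0.34·5.4 + 0.33·2.5 = 5.0366.
E[X²] = 0.23·48.6528 + 0.1·77.19 + 0.34·34.56 + 0.33·8.75 = 33.547.
Var(X) = E[X²] − (E[X])² = 33.547 − 25.3673 = 8.1797.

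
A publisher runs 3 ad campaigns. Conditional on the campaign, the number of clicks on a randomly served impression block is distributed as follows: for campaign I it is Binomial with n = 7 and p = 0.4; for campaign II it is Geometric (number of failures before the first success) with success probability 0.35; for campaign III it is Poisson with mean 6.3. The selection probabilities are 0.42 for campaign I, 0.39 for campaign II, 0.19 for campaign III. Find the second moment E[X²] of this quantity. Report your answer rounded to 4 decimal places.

16.1510

For each component E[X²] = Var + (mean)², giving I: 9.52; II: 8.7551; III: 45.99.
Overall E[X²] = 0.42·9.52 + 0.39·8.7551 + 0.19·45.99 = 16.151.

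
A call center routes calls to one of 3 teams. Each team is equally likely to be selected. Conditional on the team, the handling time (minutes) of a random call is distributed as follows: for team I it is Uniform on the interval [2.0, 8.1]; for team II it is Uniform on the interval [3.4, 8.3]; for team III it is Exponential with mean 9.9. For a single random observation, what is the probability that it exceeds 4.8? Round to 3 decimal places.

Conditional on each team, P(X > 4.8): I: 0.540984; II: 0.714286; III: 0.61579.
By total probability, P(X > 4.8) = 0.333333·0.540984 + 0.333333·0.714286 + 0.333333·0.61579 = 0.623687.

0.624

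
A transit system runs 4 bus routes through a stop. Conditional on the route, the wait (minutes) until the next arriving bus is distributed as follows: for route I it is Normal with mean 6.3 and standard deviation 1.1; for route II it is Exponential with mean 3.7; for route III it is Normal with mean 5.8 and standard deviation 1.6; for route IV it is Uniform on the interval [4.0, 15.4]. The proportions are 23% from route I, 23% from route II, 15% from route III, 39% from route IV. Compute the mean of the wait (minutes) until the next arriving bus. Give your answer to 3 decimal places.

Component means — I: 6.3; II: 3.7; III: 5.8; IV: 9.7.
E[X] = 0.23·6.3 + 0.23·3.7 + 0.15·5.8 + 0.39·9.7 = 6.953.

6.953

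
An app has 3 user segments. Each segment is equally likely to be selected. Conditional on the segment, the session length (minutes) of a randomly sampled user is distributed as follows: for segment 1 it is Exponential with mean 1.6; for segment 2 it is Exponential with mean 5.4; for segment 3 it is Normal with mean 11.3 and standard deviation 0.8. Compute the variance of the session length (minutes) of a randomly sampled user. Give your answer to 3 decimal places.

26.713

Per component, 1: μ=1.6, E[X²]=5.12; 2: μ=5.4, E[X²]=58.32; 3: μ=11.3, E[X²]=128.33.
E[X] = 0.333333·1.6 + 0.333333·5.4 + 0.333333·11.3 = 6.1.
E[X²] = 0.333333·5.12 + 0.333333·58.32 + 0.333333·128.33 = 63.9233.
Var(X) = E[X²] − (E[X])² = 63.9233 − 37.21 = 26.7133.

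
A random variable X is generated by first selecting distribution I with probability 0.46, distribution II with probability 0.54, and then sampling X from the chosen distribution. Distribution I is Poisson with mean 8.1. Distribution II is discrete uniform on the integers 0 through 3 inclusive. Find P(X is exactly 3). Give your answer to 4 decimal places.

0.1474

Conditional on each component, P(X = 3): I: 0.0268855; II: 0.25.
By total probability, P(X = 3) = 0.46·0.0268855 + 0.54·0.25 = 0.147367.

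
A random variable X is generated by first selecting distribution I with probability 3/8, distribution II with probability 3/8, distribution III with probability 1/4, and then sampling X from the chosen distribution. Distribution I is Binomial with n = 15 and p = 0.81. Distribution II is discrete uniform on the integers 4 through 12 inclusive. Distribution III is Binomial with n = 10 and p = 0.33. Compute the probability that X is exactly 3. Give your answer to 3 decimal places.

0.065

Conditional on each component, P(X = 3): I: 5.35192e-07; II: 0; III: 0.261365.
By total probability, P(X = 3) = 0.375·5.35192e-07 + 0.375·0 + 0.25·0.261365 = 0.0653413.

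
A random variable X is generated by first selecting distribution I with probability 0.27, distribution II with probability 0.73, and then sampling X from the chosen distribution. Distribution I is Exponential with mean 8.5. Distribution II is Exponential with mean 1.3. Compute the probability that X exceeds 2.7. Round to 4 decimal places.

Conditional on each component, P(X > 2.7): I: 0.72786; II: 0.125315.
By total probability, P(X > 2.7) = 0.27·0.72786 + 0.73·0.125315 = 0.288002.

0.2880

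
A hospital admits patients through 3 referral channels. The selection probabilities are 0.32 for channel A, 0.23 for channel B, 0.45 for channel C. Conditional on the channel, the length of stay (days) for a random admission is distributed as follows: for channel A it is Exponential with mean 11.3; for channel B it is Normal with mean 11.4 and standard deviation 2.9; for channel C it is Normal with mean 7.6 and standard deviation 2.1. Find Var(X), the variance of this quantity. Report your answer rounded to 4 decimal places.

48.2462

Per component, A: μ=11.3, E[X²]=255.38; B: μ=11.4, E[X²]=138.37; C: μ=7.6, E[X²]=62.17.
E[X] = 0.32·11.3 + 0.23·11.4 + 0.45·7.6 = 9.658.
E[X²] = 0.32·255.38 + 0.23·138.37 + 0.45·62.17 = 141.523.
Var(X) = E[X²] − (E[X])² = 141.523 − 93.277 = 48.2462.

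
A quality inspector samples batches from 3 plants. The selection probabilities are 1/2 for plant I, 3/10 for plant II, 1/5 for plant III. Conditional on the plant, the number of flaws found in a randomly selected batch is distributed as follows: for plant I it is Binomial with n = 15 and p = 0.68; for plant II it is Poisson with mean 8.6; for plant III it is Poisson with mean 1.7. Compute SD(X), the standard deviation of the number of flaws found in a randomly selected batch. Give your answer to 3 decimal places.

Per component, I: μ=10.2, E[X²]=107.304; II: μ=8.6, E[X²]=82.56; III: μ=1.7, E[X²]=4.59.
E[X] = 0.5·10.2 + 0.3·8.6 + 0.2·1.7 = 8.02.
E[X²] = 0.5·107.304 + 0.3·82.56 + 0.2·4.59 = 79.338.
Var(X) = E[X²] − (E[X])² = 79.338 − 64.3204 = 15.0176.
SD(X) = √15.0176 = 3.87525.

3.875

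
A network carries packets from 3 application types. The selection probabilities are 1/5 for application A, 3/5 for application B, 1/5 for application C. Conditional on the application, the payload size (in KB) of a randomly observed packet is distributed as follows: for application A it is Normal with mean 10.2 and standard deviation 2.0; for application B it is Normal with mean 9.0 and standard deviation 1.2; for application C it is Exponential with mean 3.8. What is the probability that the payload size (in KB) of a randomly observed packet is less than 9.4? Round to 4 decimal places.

0.6304

Conditional on each application, P(X < 9.4): A: 0.344578; B: 0.630559; C: 0.915726.
By total probability, P(X < 9.4) = 0.2·0.344578 + 0.6·0.630559 + 0.2·0.915726 = 0.630396.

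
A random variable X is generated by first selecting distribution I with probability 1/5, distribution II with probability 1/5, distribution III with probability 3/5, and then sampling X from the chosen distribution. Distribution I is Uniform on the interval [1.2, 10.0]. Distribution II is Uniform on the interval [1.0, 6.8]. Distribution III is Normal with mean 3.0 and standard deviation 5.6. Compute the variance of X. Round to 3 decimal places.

21.691

Per component, I: μ=5.6, E[X²]=37.8133; II: μ=3.9, E[X²]=18.0133; III: μ=3, E[X²]=40.36.
E[X] = 0.2·5.6 + 0.2·3.9 + 0.6·3 = 3.7.
E[X²] = 0.2·37.8133 + 0.2·18.0133 + 0.6·40.36 = 35.3813.
Var(X) = E[X²] − (E[X])² = 35.3813 − 13.69 = 21.6913.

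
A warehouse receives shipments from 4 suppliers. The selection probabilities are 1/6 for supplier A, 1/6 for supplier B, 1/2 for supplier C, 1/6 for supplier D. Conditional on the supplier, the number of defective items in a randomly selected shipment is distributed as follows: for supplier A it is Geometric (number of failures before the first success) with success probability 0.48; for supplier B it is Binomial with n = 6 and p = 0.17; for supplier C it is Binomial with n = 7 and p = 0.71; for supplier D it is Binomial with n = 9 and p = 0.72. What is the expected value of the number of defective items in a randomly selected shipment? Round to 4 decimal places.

3.9156

Component means — A: 1.08333; B: 1.02; C: 4.97; D: 6.48.
E[X] = 0.166667·1.08333 + 0.166667·1.02 + 0.5·4.97 + 0.166667·6.48 = 3.91556.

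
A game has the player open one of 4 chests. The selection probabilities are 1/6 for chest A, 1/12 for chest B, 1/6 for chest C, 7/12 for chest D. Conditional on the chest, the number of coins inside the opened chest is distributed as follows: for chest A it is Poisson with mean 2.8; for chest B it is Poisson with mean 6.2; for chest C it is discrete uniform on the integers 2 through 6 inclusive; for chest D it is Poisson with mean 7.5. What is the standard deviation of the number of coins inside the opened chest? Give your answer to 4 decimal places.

3.0627

Per component, A: μ=2.8, E[X²]=10.64; B: μ=6.2, E[X²]=44.64; C: μ=4, E[X²]=18; D: μ=7.5, E[X²]=63.75.
E[X] = 0.166667·2.8 + 0.0833333·6.2 + 0.166667·4 + 0.583333·7.5 = 6.025.
E[X²] = 0.166667·10.64 + 0.0833333·44.64 + 0.166667·18 + 0.583333·63.75 = 45.6808.
Var(X) = E[X²] − (E[X])² = 45.6808 − 36.3006 = 9.38021.
SD(X) = √9.38021 = 3.06271.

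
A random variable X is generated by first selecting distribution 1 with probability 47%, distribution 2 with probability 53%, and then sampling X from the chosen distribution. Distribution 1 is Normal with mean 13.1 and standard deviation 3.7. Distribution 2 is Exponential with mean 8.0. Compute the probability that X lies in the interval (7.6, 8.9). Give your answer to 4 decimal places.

Conditional on each component, P(7.6 < X < 8.9): 1: 0.0595841; 2: 0.0580049.
By total probability, P(7.6 < X < 8.9) = 0.47·0.0595841 + 0.53·0.0580049 = 0.0587471.

0.0587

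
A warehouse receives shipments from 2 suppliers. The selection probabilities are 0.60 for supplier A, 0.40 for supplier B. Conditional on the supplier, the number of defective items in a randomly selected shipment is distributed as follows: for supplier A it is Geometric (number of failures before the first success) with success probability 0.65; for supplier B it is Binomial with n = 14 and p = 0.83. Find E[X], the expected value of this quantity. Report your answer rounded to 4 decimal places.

Component means — A: 0.538462; B: 11.62.
E[X] = 0.6·0.538462 + 0.4·11.62 = 4.97108.

4.9711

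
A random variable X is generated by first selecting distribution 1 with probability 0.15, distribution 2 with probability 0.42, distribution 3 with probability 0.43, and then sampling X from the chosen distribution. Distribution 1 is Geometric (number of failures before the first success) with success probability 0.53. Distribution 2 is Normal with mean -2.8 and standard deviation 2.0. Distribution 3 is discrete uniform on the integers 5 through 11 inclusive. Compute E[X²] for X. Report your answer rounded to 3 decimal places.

34.582

For each component E[X²] = Var + (mean)², giving 1: 2.45959; 2: 11.84; 3: 68.
Overall E[X²] = 0.15·2.45959 + 0.42·11.84 + 0.43·68 = 34.5817.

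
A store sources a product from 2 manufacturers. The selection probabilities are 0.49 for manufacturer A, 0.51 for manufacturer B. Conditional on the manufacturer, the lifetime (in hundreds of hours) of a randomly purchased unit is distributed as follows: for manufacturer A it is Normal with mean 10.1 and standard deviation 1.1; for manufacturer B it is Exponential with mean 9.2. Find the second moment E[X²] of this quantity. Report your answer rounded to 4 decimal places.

136.9106

For each component E[X²] = Var + (mean)², giving A: 103.22; B: 169.28.
Overall E[X²] = 0.49·103.22 + 0.51·169.28 = 136.911.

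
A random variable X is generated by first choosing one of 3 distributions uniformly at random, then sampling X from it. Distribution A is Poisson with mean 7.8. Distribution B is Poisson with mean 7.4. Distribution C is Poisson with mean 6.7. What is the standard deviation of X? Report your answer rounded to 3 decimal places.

2.740

Per component, A: μ=7.8, E[X²]=68.64; B: μ=7.4, E[X²]=62.16; C: μ=6.7, E[X²]=51.59.
E[X] = 0.333333·7.8 + 0.333333·7.4 + 0.333333·6.7 = 7.3.
E[X²] = 0.333333·68.64 + 0.333333·62.16 + 0.333333·51.59 = 60.7967.
Var(X) = E[X²] − (E[X])² = 60.7967 − 53.29 = 7.50667.
SD(X) = √7.50667 = 2.73983.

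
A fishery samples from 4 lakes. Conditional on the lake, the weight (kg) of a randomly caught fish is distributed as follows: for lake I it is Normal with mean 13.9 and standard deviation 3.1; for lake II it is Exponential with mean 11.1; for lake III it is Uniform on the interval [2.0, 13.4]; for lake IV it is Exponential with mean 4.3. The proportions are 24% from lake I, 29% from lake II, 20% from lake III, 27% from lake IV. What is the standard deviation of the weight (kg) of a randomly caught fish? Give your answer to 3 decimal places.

Per component, I: μ=13.9, E[X²]=202.82; II: μ=11.1, E[X²]=246.42; III: μ=7.7, E[X²]=70.12; IV: μ=4.3, E[X²]=36.98.
E[X] = 0.24·13.9 + 0.29·11.1 + 0.2·7.7 + 0.27·4.3 = 9.256.
E[X²] = 0.24·202.82 + 0.29·246.42 + 0.2·70.12 + 0.27·36.98 = 144.147.
Var(X) = E[X²] − (E[X])² = 144.147 − 85.6735 = 58.4737.
SD(X) = √58.4737 = 7.64681.

7.647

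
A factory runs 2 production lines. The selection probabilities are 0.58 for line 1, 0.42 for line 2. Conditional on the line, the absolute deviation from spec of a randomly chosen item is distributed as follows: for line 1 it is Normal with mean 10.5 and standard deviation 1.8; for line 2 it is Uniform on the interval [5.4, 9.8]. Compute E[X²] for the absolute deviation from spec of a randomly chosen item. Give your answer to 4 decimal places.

90.7610

For each component E[X²] = Var + (mean)², giving 1: 113.49; 2: 59.3733.
Overall E[X²] = 0.58·113.49 + 0.42·59.3733 = 90.761.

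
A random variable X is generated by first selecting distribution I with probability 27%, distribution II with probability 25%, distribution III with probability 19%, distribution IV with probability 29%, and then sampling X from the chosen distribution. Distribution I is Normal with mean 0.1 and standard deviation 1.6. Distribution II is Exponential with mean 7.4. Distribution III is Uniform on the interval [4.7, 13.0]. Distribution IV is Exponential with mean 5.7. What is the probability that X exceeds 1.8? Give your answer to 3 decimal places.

Conditional on each component, P(X > 1.8): I: 0.144004; II: 0.784081; III: 1; IV: 0.729213.
By total probability, P(X > 1.8) = 0.27·0.144004 + 0.25·0.784081 + 0.19·1 + 0.29·0.729213 = 0.636373.

0.636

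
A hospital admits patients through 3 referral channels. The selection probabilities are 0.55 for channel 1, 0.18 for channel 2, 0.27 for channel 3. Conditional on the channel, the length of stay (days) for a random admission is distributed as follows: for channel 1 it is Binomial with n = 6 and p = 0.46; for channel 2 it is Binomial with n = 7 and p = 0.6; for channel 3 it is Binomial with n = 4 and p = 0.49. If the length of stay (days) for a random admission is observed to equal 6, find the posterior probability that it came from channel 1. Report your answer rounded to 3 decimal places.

Likelihoods P(X=6 | ·): 1: 0.0094743; 2: 0.130637; 3: 0.
Posterior ∝ prior × likelihood. Numerator for 1: 0.55·0.0094743 = 0.00521086.
Normalizing constant: 0.55·0.0094743 + 0.18·0.130637 + 0.27·0 = 0.0287255.
P(1 | observation) = 0.00521086 / 0.0287255 = 0.181402.

0.181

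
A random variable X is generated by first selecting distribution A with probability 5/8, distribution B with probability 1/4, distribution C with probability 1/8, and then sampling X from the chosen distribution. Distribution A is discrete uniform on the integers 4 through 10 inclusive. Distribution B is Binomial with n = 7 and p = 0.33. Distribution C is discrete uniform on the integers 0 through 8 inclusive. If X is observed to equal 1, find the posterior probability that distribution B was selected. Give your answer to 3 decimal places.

Likelihoods P(X=1 | ·): A: 0; B: 0.208959; C: 0.111111.
Posterior ∝ prior × likelihood. Numerator for B: 0.25·0.208959 = 0.0522397.
Normalizing constant: 0.625·0 + 0.25·0.208959 + 0.125·0.111111 = 0.0661286.
P(B | observation) = 0.0522397 / 0.0661286 = 0.789972.

0.790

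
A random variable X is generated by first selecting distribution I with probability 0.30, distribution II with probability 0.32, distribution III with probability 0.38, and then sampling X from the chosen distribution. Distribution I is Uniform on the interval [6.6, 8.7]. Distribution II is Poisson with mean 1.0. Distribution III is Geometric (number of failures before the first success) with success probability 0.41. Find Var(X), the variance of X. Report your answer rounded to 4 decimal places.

Per component, I: μ=7.65, E[X²]=58.89; II: μ=1, E[X²]=2; III: μ=1.43902, E[X²]=5.58061.
E[X] = 0.3·7.65 + 0.32·1 + 0.38·1.43902 = 3.16183.
E[X²] = 0.3·58.89 + 0.32·2 + 0.38·5.58061 = 20.4276.
Var(X) = E[X²] − (E[X])² = 20.4276 − 9.99716 = 10.4305.

10.4305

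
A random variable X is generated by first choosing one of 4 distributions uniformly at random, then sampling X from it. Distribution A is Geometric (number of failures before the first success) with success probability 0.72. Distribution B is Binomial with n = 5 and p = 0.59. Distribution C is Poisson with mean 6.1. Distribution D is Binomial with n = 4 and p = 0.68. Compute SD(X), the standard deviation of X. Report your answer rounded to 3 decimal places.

2.511

Per component, A: μ=0.388889, E[X²]=0.691358; B: μ=2.95, E[X²]=9.912; C: μ=6.1, E[X²]=43.31; D: μ=2.72, E[X²]=8.2688.
E[X] = 0.25·0.388889 + 0.25·2.95 + 0.25·6.1 + 0.25·2.72 = 3.03972.
E[X²] = 0.25·0.691358 + 0.25·9.912 + 0.25·43.31 + 0.25·8.2688 = 15.5455.
Var(X) = E[X²] − (E[X])² = 15.5455 − 9.23991 = 6.30563.
SD(X) = √6.30563 = 2.5111.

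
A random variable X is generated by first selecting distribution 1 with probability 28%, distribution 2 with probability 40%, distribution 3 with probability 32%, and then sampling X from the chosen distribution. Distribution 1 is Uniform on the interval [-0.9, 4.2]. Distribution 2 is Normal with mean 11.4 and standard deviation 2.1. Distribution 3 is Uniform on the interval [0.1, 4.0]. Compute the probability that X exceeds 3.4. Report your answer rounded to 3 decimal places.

Conditional on each component, P(X > 3.4): 1: 0.156863; 2: 0.99993; 3: 0.153846.
By total probability, P(X > 3.4) = 0.28·0.156863 + 0.4·0.99993 + 0.32·0.153846 = 0.493124.

0.493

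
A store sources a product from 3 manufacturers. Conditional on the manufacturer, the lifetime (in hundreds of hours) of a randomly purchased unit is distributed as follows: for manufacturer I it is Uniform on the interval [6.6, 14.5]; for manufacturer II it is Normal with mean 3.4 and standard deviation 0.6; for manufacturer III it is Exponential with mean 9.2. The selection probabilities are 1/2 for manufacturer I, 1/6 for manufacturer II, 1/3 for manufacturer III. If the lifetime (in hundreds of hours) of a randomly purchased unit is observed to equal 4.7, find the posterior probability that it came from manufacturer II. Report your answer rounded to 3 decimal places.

0.328

Likelihoods f(4.7 | ·): I: 0; II: 0.0635877; III: 0.0652145.
Posterior ∝ prior × likelihood. Numerator for II: 0.166667·0.0635877 = 0.010598.
Normalizing constant: 0.5·0 + 0.166667·0.0635877 + 0.333333·0.0652145 = 0.0323361.
P(II | observation) = 0.010598 / 0.0323361 = 0.327743.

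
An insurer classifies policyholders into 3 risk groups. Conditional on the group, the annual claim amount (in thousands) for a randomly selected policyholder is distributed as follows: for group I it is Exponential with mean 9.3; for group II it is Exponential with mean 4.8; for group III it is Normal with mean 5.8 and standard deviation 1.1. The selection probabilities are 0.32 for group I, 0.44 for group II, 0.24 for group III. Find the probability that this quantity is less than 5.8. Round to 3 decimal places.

0.577

Conditional on each group, P(X < 5.8): I: 0.464019; II: 0.701305; III: 0.5.
By total probability, P(X < 5.8) = 0.32·0.464019 + 0.44·0.701305 + 0.24·0.5 = 0.57706.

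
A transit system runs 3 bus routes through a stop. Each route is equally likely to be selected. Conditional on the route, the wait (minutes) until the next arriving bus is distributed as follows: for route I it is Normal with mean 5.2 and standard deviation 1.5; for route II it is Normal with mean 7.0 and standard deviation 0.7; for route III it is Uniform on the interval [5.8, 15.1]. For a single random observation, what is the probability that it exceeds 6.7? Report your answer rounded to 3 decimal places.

0.576

Conditional on each route, P(X > 6.7): I: 0.158655; II: 0.665882; III: 0.903226.
By total probability, P(X > 6.7) = 0.333333·0.158655 + 0.333333·0.665882 + 0.333333·0.903226 = 0.575921.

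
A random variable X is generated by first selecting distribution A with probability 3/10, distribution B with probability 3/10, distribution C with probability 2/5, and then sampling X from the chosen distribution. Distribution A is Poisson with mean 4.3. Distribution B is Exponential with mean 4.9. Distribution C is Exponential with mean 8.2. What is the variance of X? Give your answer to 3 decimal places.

Per component, A: μ=4.3, E[X²]=22.79; B: μ=4.9, E[X²]=48.02; C: μ=8.2, E[X²]=134.48.
E[X] = 0.3·4.3 + 0.3·4.9 + 0.4·8.2 = 6.04.
E[X²] = 0.3·22.79 + 0.3·48.02 + 0.4·134.48 = 75.035.
Var(X) = E[X²] − (E[X])² = 75.035 − 36.4816 = 38.5534.

38.553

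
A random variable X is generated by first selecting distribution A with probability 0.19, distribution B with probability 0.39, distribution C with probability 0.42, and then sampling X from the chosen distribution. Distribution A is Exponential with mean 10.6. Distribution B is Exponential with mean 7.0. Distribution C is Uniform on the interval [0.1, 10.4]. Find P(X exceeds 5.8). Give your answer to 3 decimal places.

0.468

Conditional on each component, P(X > 5.8): A: 0.578585; B: 0.436673; C: 0.446602.
By total probability, P(X > 5.8) = 0.19·0.578585 + 0.39·0.436673 + 0.42·0.446602 = 0.467806.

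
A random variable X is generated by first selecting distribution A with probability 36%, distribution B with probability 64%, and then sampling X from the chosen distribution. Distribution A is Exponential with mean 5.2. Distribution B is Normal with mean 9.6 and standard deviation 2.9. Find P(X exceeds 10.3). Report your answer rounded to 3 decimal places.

Conditional on each component, P(X > 10.3): A: 0.137963; B: 0.404631.
By total probability, P(X > 10.3) = 0.36·0.137963 + 0.64·0.404631 = 0.30863.

0.309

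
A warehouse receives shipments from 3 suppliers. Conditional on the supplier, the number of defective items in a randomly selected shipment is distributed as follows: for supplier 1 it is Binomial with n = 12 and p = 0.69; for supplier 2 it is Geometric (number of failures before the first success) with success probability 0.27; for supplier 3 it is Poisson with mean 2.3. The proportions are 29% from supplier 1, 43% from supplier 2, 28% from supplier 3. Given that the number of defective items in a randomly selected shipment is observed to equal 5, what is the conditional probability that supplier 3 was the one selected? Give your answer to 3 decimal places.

Likelihoods P(X=5 | ·): 1: 0.0340802; 2: 0.0559729; 3: 0.053775.
Posterior ∝ prior × likelihood. Numerator for 3: 0.28·0.053775 = 0.015057.
Normalizing constant: 0.29·0.0340802 + 0.43·0.0559729 + 0.28·0.053775 = 0.0490086.
P(3 | observation) = 0.015057 / 0.0490086 = 0.307232.

0.307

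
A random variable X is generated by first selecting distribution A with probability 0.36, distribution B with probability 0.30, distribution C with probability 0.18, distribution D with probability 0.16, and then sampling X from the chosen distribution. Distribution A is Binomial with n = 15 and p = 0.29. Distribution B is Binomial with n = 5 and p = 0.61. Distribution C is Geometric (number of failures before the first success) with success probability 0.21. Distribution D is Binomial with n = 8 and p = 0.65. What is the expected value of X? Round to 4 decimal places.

Component means — A: 4.35; B: 3.05; C: 3.7619; D: 5.2.
E[X] = 0.36·4.35 + 0.3·3.05 + 0.18·3.7619 + 0.16·5.2 = 3.99014.

3.9901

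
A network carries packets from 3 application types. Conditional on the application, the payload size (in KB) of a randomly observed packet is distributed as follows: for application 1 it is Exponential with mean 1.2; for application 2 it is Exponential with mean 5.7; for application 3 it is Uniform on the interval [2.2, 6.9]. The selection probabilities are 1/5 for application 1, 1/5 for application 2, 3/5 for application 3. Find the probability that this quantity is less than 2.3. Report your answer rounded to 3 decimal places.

0.250

Conditional on each application, P(X < 2.3): 1: 0.852904; 2: 0.332028; 3: 0.0212766.
By total probability, P(X < 2.3) = 0.2·0.852904 + 0.2·0.332028 + 0.6·0.0212766 = 0.249752.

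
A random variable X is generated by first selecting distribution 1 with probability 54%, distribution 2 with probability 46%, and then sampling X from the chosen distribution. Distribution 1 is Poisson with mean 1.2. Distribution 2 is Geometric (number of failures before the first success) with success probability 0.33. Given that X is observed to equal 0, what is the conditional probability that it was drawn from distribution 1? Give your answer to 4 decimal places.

Likelihoods P(X=0 | ·): 1: 0.301194; 2: 0.33.
Posterior ∝ prior × likelihood. Numerator for 1: 0.54·0.301194 = 0.162645.
Normalizing constant: 0.54·0.301194 + 0.46·0.33 = 0.314445.
P(1 | observation) = 0.162645 / 0.314445 = 0.517244.

0.5172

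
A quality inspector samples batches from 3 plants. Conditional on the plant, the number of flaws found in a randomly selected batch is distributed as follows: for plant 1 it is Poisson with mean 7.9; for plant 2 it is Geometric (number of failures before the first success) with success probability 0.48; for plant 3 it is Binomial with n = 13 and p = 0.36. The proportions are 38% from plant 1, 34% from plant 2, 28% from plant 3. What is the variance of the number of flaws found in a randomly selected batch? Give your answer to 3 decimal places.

Per component, 1: μ=7.9, E[X²]=70.31; 2: μ=1.08333, E[X²]=3.43056; 3: μ=4.68, E[X²]=24.8976.
E[X] = 0.38·7.9 + 0.34·1.08333 + 0.28·4.68 = 4.68073.
E[X²] = 0.38·70.31 + 0.34·3.43056 + 0.28·24.8976 = 34.8555.
Var(X) = E[X²] − (E[X])² = 34.8555 − 21.9093 = 12.9463.

12.946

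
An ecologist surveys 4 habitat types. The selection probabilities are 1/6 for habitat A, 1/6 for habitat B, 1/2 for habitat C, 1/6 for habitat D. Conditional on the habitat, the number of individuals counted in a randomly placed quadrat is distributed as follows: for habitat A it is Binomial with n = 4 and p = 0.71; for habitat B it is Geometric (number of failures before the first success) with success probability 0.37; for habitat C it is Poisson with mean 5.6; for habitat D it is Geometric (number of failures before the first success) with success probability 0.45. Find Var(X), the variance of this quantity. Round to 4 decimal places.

7.7696

Per component, A: μ=2.84, E[X²]=8.8892; B: μ=1.7027, E[X²]=7.5011; C: μ=5.6, E[X²]=36.96; D: μ=1.22222, E[X²]=4.20988.
E[X] = 0.166667·2.84 + 0.166667·1.7027 + 0.5·5.6 + 0.166667·1.22222 = 3.76082.
E[X²] = 0.166667·8.8892 + 0.166667·7.5011 + 0.5·36.96 + 0.166667·4.20988 = 21.9134.
Var(X) = E[X²] − (E[X])² = 21.9134 − 14.1438 = 7.76959.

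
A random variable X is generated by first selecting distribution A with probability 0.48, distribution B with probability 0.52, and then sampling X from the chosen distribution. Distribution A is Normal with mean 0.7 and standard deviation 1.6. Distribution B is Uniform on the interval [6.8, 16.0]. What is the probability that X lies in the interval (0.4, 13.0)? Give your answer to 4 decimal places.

Conditional on each component, P(0.4 < X < 13.0): A: 0.574366; B: 0.673913.
By total probability, P(0.4 < X < 13.0) = 0.48·0.574366 + 0.52·0.673913 = 0.62613.

0.6261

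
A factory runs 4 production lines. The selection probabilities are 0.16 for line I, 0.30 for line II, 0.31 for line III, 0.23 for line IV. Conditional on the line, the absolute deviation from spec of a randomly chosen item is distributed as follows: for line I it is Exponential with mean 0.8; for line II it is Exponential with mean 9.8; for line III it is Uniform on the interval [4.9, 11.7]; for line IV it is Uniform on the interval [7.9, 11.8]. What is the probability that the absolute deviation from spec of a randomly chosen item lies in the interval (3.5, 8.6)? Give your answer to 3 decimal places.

Conditional on each line, P(3.5 < X < 8.6): I: 0.0125667; II: 0.283873; III: 0.544118; IV: 0.179487.
By total probability, P(3.5 < X < 8.6) = 0.16·0.0125667 + 0.3·0.283873 + 0.31·0.544118 + 0.23·0.179487 = 0.297131.

0.297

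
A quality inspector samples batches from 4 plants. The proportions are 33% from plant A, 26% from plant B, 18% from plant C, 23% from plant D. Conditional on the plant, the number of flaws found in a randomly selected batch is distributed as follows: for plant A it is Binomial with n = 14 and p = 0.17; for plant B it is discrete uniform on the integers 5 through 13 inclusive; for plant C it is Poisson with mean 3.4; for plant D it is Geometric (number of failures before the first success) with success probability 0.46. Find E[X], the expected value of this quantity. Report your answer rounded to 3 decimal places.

4.007

Component means — A: 2.38; B: 9; C: 3.4; D: 1.17391.
E[X] = 0.33·2.38 + 0.26·9 + 0.18·3.4 + 0.23·1.17391 = 4.0074.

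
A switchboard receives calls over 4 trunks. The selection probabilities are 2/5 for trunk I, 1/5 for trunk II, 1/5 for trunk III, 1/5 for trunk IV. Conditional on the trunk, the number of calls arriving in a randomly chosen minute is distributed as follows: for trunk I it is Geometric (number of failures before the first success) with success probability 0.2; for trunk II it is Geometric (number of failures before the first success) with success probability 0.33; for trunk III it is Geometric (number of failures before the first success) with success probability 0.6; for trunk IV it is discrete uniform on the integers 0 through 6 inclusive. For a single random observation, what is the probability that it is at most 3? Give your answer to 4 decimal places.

Conditional on each trunk, P(X ≤ 3): I: 0.5904; II: 0.798489; III: 0.9744; IV: 0.571429.
By total probability, P(X ≤ 3) = 0.4·0.5904 + 0.2·0.798489 + 0.2·0.9744 + 0.2·0.571429 = 0.705023.

0.7050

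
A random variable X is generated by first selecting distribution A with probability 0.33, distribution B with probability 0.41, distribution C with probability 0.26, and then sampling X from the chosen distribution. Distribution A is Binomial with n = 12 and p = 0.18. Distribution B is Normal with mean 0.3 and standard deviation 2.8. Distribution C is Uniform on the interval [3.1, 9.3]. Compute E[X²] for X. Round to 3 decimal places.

For each component E[X²] = Var + (mean)², giving A: 6.4368; B: 7.93; C: 41.6433.
Overall E[X²] = 0.33·6.4368 + 0.41·7.93 + 0.26·41.6433 = 16.2027.

16.203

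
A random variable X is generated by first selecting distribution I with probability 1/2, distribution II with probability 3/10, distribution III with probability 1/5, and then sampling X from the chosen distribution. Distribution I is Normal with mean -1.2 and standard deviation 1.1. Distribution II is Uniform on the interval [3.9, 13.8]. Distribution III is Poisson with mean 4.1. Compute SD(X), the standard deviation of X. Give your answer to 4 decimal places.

4.8154

Per component, I: μ=-1.2, E[X²]=2.65; II: μ=8.85, E[X²]=86.49; III: μ=4.1, E[X²]=20.91.
E[X] = 0.5·-1.2 + 0.3·8.85 + 0.2·4.1 = 2.875.
E[X²] = 0.5·2.65 + 0.3·86.49 + 0.2·20.91 = 31.454.
Var(X) = E[X²] − (E[X])² = 31.454 − 8.26562 = 23.1884.
SD(X) = √23.1884 = 4.81543.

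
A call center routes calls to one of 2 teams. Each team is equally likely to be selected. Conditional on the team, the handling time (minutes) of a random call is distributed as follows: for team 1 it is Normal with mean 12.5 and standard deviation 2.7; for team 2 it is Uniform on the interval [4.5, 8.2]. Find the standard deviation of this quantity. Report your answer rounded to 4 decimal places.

3.6974

Per component, 1: μ=12.5, E[X²]=163.54; 2: μ=6.35, E[X²]=41.4633.
E[X] = 0.5·12.5 + 0.5·6.35 = 9.425.
E[X²] = 0.5·163.54 + 0.5·41.4633 = 102.502.
Var(X) = E[X²] − (E[X])² = 102.502 − 88.8306 = 13.671.
SD(X) = √13.671 = 3.69744.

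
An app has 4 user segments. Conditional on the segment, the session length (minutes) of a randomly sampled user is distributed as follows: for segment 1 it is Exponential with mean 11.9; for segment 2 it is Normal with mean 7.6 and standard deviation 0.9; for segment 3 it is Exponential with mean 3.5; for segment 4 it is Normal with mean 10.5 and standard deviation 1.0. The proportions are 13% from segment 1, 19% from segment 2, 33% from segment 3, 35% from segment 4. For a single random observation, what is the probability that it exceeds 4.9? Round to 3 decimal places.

0.707

Conditional on each segment, P(X > 4.9): 1: 0.66248; 2: 0.99865; 3: 0.246597; 4: 1.
By total probability, P(X > 4.9) = 0.13·0.66248 + 0.19·0.99865 + 0.33·0.246597 + 0.35·1 = 0.707243.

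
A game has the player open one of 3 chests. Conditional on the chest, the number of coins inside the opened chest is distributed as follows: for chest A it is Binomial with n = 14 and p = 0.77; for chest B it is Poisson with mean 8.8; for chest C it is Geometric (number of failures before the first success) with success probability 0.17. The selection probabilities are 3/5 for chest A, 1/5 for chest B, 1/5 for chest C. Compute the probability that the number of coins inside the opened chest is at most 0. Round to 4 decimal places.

Conditional on each chest, P(X ≤ 0): A: 1.15928e-09; B: 0.000150733; C: 0.17.
By total probability, P(X ≤ 0) = 0.6·1.15928e-09 + 0.2·0.000150733 + 0.2·0.17 = 0.0340301.

0.0340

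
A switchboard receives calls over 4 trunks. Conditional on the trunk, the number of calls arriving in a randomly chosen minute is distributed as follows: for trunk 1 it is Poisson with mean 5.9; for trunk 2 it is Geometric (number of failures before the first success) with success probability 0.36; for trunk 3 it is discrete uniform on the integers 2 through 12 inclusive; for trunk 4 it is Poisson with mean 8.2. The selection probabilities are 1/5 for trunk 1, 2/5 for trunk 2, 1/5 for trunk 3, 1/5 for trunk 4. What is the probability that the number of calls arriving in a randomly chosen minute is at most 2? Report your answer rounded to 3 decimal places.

0.329

Conditional on each trunk, P(X ≤ 2): 1: 0.0665822; 2: 0.737856; 3: 0.0909091; 4: 0.0117607.
By total probability, P(X ≤ 2) = 0.2·0.0665822 + 0.4·0.737856 + 0.2·0.0909091 + 0.2·0.0117607 = 0.328993.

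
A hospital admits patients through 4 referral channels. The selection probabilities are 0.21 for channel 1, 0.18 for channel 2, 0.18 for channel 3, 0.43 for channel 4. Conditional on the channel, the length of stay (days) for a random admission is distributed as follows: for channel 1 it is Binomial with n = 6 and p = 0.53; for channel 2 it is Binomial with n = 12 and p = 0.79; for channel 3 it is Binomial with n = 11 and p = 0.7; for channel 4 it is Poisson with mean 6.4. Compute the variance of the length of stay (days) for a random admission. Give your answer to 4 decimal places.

8.0165

Per component, 1: μ=3.18, E[X²]=11.607; 2: μ=9.48, E[X²]=91.8612; 3: μ=7.7, E[X²]=61.6; 4: μ=6.4, E[X²]=47.36.
E[X] = 0.21·3.18 + 0.18·9.48 + 0.18·7.7 + 0.43·6.4 = 6.5122.
E[X²] = 0.21·11.607 + 0.18·91.8612 + 0.18·61.6 + 0.43·47.36 = 50.4253.
Var(X) = E[X²] − (E[X])² = 50.4253 − 42.4087 = 8.01654.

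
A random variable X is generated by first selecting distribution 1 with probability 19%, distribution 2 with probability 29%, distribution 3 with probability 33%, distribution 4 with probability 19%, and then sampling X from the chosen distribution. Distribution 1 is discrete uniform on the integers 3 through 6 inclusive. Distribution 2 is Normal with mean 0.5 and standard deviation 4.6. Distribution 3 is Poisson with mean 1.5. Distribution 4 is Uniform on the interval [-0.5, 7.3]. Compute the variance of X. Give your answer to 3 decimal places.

10.107

Per component, 1: μ=4.5, E[X²]=21.5; 2: μ=0.5, E[X²]=21.41; 3: μ=1.5, E[X²]=3.75; 4: μ=3.4, E[X²]=16.63.
E[X] = 0.19·4.5 + 0.29·0.5 + 0.33·1.5 + 0.19·3.4 = 2.141.
E[X²] = 0.19·21.5 + 0.29·21.41 + 0.33·3.75 + 0.19·16.63 = 14.6911.
Var(X) = E[X²] − (E[X])² = 14.6911 − 4.58388 = 10.1072.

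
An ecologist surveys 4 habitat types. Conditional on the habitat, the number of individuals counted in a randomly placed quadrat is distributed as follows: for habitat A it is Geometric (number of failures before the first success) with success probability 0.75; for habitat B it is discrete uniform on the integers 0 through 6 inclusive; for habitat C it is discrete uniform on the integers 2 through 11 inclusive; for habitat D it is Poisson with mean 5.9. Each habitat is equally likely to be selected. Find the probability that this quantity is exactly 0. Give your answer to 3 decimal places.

Conditional on each habitat, P(X = 0): A: 0.75; B: 0.142857; C: 0; D: 0.00273944.
By total probability, P(X = 0) = 0.25·0.75 + 0.25·0.142857 + 0.25·0 + 0.25·0.00273944 = 0.223899.

0.224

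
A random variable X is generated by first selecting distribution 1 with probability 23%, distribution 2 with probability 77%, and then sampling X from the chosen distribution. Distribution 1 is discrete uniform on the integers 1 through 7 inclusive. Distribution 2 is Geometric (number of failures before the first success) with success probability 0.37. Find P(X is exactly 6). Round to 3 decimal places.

0.051

Conditional on each component, P(X = 6): 1: 0.142857; 2: 0.0231337.
By total probability, P(X = 6) = 0.23·0.142857 + 0.77·0.0231337 = 0.0506701.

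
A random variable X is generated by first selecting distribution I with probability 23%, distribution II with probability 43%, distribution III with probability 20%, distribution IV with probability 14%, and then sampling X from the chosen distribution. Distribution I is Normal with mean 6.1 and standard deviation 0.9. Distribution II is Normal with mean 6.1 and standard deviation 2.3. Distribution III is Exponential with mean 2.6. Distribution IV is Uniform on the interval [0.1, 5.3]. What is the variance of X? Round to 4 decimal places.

6.8139

Per component, I: μ=6.1, E[X²]=38.02; II: μ=6.1, E[X²]=42.5; III: μ=2.6, E[X²]=13.52; IV: μ=2.7, E[X²]=9.54333.
E[X] = 0.23·6.1 + 0.43·6.1 + 0.2·2.6 + 0.14·2.7 = 4.924.
E[X²] = 0.23·38.02 + 0.43·42.5 + 0.2·13.52 + 0.14·9.54333 = 31.0597.
Var(X) = E[X²] − (E[X])² = 31.0597 − 24.2458 = 6.81389.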